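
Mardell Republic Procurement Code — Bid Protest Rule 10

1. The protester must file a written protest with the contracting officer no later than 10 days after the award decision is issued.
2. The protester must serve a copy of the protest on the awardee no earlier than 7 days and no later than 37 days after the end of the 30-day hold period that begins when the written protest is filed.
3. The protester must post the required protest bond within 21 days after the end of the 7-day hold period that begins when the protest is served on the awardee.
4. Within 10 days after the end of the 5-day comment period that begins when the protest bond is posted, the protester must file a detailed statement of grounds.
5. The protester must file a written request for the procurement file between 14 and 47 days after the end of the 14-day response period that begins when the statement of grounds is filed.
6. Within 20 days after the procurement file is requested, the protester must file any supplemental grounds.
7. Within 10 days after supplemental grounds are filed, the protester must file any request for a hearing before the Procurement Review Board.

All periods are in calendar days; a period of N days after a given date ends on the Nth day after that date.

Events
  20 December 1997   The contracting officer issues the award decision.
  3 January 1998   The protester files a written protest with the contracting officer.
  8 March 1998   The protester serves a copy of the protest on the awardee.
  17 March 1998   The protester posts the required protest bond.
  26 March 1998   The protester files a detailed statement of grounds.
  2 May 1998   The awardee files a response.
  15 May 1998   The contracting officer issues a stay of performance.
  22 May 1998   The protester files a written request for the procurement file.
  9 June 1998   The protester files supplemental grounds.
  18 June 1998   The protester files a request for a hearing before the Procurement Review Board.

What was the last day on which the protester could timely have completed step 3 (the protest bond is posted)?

5 April 1998

The protest is served on the awardee on 8 March 1998; the 7-day hold period therefore ends 15 March 1998, and step 3 runs from that date. 21 days after 15 March 1998 is 5 April 1998.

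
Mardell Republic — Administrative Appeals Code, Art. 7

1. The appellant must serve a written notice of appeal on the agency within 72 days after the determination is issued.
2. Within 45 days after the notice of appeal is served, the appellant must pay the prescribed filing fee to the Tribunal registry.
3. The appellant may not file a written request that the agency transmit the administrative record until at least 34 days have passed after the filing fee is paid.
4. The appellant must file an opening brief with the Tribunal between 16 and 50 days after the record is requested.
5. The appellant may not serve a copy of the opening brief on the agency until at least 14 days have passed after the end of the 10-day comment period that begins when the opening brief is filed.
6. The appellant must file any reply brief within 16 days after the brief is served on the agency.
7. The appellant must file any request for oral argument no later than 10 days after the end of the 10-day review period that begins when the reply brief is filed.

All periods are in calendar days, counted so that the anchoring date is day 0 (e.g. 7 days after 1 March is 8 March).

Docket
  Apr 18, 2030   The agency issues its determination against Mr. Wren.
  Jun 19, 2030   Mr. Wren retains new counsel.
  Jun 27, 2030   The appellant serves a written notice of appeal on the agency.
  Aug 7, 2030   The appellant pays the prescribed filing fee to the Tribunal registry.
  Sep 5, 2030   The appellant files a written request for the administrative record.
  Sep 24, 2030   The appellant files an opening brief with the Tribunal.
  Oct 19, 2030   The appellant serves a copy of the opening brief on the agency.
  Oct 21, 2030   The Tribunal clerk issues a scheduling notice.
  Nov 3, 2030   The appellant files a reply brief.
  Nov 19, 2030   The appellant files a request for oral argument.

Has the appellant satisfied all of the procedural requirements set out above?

No

(1) due by Apr 18, 2030 + 72 days = Jun 29, 2030; completed Jun 27, 2030, before the deadline.
(2) due by Jun 27, 2030 + 45 days = Aug 11, 2030; Aug 7, 2030 is within that limit.
(3) permitted from Aug 7, 2030 + 34 days = Sep 10, 2030 onward; Sep 5, 2030 is 5 days before the earliest permitted date.
The analysis stops there.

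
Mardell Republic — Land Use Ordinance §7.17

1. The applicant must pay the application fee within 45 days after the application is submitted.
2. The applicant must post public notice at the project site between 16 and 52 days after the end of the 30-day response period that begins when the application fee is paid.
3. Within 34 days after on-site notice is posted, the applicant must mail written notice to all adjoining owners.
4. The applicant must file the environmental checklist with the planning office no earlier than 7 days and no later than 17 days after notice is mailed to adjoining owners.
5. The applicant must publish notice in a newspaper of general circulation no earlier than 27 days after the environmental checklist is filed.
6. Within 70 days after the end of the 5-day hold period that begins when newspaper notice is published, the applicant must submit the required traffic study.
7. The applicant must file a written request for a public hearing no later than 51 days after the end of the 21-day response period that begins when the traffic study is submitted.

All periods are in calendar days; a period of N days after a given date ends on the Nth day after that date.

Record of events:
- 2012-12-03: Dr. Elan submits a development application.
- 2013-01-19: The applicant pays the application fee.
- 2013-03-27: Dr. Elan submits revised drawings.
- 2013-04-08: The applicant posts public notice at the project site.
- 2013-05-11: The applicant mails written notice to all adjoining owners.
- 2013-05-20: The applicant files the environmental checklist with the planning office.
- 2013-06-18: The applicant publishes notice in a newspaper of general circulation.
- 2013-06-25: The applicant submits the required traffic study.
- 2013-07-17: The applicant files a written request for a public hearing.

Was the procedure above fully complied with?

Step 1 — counting 45 days from 2012-12-03 (when the application is submitted) gives a deadline of 2013-01-17; 2013-01-19 misses that deadline by 2 days.
No need to go further; step 1 was not satisfied.

No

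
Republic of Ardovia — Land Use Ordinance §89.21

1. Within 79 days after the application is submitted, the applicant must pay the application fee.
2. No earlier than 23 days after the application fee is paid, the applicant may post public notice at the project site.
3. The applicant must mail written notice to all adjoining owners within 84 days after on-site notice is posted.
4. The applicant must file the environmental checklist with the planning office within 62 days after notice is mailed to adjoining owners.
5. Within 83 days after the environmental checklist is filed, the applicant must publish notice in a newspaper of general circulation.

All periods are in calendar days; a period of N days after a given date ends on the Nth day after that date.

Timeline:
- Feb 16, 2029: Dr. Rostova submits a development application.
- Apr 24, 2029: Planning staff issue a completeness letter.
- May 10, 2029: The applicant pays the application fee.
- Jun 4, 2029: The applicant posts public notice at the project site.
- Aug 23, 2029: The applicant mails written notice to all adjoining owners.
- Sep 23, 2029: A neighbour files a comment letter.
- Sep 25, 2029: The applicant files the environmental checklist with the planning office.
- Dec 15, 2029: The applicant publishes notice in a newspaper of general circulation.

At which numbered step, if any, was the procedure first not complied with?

Step 1

Step 1 — counting 79 days from Feb 16, 2029 (when the application is submitted) gives a deadline of May 6, 2029; done May 10, 2029 — 4 days late.
That is the first point of non-compliance.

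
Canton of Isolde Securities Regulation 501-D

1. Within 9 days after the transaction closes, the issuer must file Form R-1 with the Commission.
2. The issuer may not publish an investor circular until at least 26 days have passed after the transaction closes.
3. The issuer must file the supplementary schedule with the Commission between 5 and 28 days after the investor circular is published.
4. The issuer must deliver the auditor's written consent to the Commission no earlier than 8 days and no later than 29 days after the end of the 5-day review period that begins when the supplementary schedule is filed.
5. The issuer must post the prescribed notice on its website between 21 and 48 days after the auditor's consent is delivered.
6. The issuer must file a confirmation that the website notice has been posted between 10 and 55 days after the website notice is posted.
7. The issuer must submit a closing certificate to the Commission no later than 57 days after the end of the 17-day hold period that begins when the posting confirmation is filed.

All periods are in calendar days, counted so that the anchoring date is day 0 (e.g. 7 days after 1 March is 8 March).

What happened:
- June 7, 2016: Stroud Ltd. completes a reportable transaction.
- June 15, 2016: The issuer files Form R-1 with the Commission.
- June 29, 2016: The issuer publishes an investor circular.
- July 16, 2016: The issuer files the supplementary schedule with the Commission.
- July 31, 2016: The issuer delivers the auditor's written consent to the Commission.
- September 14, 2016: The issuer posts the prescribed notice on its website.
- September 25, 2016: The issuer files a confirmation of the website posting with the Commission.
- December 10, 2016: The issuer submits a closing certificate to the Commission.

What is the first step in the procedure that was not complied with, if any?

(1) due by June 7, 2016 + 9 days = June 16, 2016; completed June 15, 2016, before the deadline.
(2) permitted from June 7, 2016 + 26 days = July 3, 2016 onward; acted on June 29, 2016, 4 days prematurely.

Step 2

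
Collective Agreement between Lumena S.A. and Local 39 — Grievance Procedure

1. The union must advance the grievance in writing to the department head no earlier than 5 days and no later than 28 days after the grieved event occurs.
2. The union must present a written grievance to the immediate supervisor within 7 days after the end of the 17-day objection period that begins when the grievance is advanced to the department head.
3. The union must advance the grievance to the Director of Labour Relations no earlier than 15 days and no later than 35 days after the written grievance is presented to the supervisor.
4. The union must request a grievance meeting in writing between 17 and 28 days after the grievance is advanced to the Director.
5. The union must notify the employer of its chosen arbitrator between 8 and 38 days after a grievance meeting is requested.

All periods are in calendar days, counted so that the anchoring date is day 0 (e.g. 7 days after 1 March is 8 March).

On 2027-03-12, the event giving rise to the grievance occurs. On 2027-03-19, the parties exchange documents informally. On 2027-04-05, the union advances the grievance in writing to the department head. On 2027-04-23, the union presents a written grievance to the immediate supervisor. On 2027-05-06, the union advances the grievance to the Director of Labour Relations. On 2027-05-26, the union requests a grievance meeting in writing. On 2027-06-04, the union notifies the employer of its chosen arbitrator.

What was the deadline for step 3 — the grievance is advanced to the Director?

2027-05-28

Step 3 runs from 2027-04-23, when the written grievance is presented to the supervisor. The window is 15–35 days after 2027-04-23; it closes on 2027-05-28.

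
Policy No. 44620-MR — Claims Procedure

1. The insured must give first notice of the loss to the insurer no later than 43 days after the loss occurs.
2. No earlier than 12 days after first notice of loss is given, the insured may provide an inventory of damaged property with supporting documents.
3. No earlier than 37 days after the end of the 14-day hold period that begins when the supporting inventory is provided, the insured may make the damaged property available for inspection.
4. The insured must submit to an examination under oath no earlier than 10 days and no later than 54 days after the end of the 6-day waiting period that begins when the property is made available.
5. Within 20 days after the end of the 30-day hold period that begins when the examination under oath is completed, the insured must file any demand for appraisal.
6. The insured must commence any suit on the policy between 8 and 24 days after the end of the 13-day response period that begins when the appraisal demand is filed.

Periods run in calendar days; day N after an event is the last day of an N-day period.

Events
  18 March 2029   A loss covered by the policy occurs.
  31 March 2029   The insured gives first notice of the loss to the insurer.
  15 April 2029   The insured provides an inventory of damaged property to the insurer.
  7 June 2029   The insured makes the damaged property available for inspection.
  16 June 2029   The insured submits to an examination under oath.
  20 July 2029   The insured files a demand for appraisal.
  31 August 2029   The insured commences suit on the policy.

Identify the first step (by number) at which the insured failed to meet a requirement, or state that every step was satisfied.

Step 4

(1) due by 18 March 2029 + 43 days = 30 April 2029; completed 31 March 2029, before the deadline.
(2) permitted from 31 March 2029 + 12 days = 12 April 2029 onward; done 15 April 2029, after the minimum wait.
(3) permitted from 29 April 2029 + 37 days = 5 June 2029 onward; 7 June 2029 is on or after that date.
(4) the permitted window runs from 13 June 2029 + 10 = 23 June 2029 to 13 June 2029 + 54 = 6 August 2029; 16 June 2029 is 7 days too early.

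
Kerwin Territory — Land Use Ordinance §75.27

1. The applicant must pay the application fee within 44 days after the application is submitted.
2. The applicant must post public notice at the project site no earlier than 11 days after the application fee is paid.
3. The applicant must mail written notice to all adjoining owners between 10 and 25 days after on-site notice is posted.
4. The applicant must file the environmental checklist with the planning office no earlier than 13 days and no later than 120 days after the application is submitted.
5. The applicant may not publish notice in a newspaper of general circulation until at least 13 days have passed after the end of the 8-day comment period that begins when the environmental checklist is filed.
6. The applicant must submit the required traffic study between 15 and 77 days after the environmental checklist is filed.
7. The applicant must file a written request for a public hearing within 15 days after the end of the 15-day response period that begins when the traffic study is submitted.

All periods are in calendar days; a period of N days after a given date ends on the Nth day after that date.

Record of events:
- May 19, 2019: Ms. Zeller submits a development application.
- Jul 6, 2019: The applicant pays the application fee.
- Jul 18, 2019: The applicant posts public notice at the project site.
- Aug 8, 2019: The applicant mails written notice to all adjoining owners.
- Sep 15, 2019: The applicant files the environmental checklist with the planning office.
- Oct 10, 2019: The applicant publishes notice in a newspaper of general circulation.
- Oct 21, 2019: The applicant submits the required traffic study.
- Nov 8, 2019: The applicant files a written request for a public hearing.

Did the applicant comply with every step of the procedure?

No

Step 1: 44 days after May 19, 2019 (when the application is submitted) is Jul 2, 2019; Jul 6, 2019 misses that deadline by 4 days.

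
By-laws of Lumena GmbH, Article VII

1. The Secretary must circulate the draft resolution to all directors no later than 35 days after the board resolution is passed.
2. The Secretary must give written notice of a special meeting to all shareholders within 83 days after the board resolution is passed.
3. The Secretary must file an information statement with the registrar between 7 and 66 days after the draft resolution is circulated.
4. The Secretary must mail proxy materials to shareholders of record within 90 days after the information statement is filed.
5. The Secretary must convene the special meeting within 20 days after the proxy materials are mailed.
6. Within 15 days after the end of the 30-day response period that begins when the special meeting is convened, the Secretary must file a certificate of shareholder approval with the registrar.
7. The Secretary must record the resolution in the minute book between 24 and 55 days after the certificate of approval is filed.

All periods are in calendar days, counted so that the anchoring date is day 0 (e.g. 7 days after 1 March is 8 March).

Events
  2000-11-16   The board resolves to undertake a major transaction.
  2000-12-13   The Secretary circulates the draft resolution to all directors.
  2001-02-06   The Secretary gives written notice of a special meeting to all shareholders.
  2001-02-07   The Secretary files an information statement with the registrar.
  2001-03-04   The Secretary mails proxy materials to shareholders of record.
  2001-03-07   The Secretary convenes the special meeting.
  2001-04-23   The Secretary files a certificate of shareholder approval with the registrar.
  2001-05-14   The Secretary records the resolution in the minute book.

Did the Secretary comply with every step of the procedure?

No

Step 1 — counting 35 days from 2000-11-16 (when the board resolution is passed) gives a deadline of 2000-12-21; done 2000-12-13 — timely.
Step 2 — counting 83 days from 2000-11-16 (when the board resolution is passed) gives a deadline of 2001-02-07; completed 2001-02-06, before the deadline.
Step 3 — 7 and 66 days from 2000-12-13 (when the draft resolution is circulated) are 2000-12-20 and 2001-02-17 respectively; 2001-02-07 falls inside that range.
Step 4 — counting 90 days from 2001-02-07 (when the information statement is filed) gives a deadline of 2001-05-08; done 2001-03-04 — timely.
Step 5 — counting 20 days from 2001-03-04 (when the proxy materials are mailed) gives a deadline of 2001-03-24; done 2001-03-07 — timely.
Step 6 — counting 15 days from 2001-04-06 (end of the 30-day response period, which began when the special meeting is convened on 2001-03-07) gives a deadline of 2001-04-21; not done until 2001-04-23, 2 days after the deadline.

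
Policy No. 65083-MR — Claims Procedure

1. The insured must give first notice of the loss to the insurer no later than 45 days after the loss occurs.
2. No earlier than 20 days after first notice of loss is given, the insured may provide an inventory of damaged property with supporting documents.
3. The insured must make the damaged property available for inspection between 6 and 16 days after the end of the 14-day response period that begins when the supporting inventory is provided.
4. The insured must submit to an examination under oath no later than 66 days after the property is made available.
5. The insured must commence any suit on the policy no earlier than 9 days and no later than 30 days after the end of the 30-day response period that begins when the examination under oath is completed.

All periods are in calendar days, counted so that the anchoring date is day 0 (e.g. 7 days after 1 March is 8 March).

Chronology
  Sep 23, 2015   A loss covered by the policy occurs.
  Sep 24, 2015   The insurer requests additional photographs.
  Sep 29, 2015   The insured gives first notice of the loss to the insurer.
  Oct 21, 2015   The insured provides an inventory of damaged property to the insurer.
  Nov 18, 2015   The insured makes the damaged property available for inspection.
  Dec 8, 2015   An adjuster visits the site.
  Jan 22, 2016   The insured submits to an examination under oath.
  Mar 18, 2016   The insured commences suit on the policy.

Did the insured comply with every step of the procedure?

(1) due by Sep 23, 2015 + 45 days = Nov 7, 2015; done Sep 29, 2015 — timely.
(2) permitted from Sep 29, 2015 + 20 days = Oct 19, 2015 onward; Oct 21, 2015 is on or after that date.
(3) the permitted window runs from Nov 4, 2015 + 6 = Nov 10, 2015 to Nov 4, 2015 + 16 = Nov 20, 2015; done Nov 18, 2015 — within the window.
(4) due by Nov 18, 2015 + 66 days = Jan 23, 2016; done Jan 22, 2016 — timely.
(5) the permitted window runs from Feb 21, 2016 + 9 = Mar 1, 2016 to Feb 21, 2016 + 30 = Mar 22, 2016; done Mar 18, 2016 — within the window.

Yes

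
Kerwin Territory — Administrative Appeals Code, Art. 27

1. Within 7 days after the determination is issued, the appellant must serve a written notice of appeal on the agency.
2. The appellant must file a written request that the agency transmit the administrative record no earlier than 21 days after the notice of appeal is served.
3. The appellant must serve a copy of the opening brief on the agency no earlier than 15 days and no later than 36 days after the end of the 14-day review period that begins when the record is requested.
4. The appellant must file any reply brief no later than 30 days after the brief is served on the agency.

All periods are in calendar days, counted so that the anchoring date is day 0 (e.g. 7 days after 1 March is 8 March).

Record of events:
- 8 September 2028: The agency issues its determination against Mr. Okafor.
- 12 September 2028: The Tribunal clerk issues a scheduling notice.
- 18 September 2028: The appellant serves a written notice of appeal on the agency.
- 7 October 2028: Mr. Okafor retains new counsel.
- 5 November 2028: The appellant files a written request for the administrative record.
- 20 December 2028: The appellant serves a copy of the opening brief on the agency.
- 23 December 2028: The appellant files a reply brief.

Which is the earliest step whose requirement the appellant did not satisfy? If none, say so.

Step 1

Step 1 — counting 7 days from 8 September 2028 (when the determination is issued) gives a deadline of 15 September 2028; done 18 September 2028 — 3 days late.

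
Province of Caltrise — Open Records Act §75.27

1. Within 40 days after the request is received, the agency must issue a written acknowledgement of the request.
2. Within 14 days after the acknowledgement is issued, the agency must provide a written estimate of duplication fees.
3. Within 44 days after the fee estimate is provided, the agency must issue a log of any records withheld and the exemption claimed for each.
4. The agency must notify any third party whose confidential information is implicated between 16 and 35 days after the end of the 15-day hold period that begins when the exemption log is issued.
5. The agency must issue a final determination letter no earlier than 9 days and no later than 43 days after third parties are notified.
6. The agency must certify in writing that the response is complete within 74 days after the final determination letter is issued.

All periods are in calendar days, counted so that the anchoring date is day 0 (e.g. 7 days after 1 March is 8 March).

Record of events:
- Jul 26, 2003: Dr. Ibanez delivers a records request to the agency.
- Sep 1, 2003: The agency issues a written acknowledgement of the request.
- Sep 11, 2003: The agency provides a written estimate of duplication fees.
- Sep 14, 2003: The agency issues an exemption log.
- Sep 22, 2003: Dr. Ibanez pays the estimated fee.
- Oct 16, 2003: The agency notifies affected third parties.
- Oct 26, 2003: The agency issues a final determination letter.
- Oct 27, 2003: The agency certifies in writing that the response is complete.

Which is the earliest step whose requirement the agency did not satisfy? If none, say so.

None — every step was satisfied

Step 1: 40 days after Jul 26, 2003 (when the request is received) is Sep 4, 2003; Sep 1, 2003 is within that limit.
Step 2: 14 days after Sep 1, 2003 (when the acknowledgement is issued) is Sep 15, 2003; done Sep 11, 2003 — timely.
Step 3: 44 days after Sep 11, 2003 (when the fee estimate is provided) is Oct 25, 2003; completed Sep 14, 2003, before the deadline.
Step 4: the window is 16–35 days after Sep 29, 2003 (end of the 15-day hold period, which began when the exemption log is issued on Sep 14, 2003), so Oct 15, 2003 through Nov 3, 2003; done Oct 16, 2003 — within the window.
Step 5: the window is 9–43 days after Oct 16, 2003 (when third parties are notified), so Oct 25, 2003 through Nov 28, 2003; done Oct 26, 2003 — within the window.
Step 6: 74 days after Oct 26, 2003 (when the final determination letter is issued) is Jan 8, 2004; completed Oct 27, 2003, before the deadline.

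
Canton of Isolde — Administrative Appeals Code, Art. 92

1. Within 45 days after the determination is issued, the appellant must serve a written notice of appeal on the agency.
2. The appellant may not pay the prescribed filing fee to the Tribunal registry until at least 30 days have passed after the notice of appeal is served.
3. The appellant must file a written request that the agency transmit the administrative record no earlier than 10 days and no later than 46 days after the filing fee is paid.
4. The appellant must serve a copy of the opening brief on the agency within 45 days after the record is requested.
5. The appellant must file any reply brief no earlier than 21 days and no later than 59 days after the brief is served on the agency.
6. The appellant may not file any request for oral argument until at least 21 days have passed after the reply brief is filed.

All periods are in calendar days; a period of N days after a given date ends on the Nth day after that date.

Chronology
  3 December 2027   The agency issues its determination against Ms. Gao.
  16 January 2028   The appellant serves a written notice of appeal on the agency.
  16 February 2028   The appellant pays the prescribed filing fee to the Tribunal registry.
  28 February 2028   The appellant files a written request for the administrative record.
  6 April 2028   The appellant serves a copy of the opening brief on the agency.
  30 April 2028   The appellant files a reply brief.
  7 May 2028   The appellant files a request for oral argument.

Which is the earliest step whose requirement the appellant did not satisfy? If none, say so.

Step 1 — counting 45 days from 3 December 2027 (when the determination is issued) gives a deadline of 17 January 2028; completed 16 January 2028, before the deadline.
Step 2 — must wait 30 days from 16 January 2028 (when the notice of appeal is served), so not before 15 February 2028; done 16 February 2028, after the minimum wait.
Step 3 — 10 and 46 days from 16 February 2028 (when the filing fee is paid) are 26 February 2028 and 2 April 2028 respectively; 28 February 2028 falls inside that range.
Step 4 — counting 45 days from 28 February 2028 (when the record is requested) gives a deadline of 13 April 2028; 6 April 2028 is within that limit.
Step 5 — 21 and 59 days from 6 April 2028 (when the brief is served on the agency) are 27 April 2028 and 4 June 2028 respectively; done 30 April 2028, which is between those dates.
Step 6 — must wait 21 days from 30 April 2028 (when the reply brief is filed), so not before 21 May 2028; 7 May 2028 is 14 days before the earliest permitted date.

Step 6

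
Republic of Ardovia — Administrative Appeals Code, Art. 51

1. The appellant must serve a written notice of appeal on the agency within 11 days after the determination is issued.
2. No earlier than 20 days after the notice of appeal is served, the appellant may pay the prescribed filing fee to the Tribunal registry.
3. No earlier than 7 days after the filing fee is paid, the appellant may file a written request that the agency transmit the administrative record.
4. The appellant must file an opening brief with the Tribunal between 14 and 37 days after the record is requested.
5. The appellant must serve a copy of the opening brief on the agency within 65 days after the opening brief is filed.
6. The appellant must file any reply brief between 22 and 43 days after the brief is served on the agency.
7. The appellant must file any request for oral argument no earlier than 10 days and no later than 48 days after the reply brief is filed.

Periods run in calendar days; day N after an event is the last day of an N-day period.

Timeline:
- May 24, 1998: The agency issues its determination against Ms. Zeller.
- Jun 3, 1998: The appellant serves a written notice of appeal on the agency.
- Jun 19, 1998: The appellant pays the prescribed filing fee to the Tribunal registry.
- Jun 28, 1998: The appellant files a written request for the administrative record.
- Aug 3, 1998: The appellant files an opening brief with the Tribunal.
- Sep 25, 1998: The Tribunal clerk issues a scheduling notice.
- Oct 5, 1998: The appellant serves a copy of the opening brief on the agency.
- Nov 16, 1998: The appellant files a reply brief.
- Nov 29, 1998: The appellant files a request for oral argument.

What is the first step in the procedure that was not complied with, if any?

Step 2

(1) due by May 24, 1998 + 11 days = Jun 4, 1998; completed Jun 3, 1998, before the deadline.
(2) permitted from Jun 3, 1998 + 20 days = Jun 23, 1998 onward; Jun 19, 1998 is 4 days before the earliest permitted date.
The analysis stops there.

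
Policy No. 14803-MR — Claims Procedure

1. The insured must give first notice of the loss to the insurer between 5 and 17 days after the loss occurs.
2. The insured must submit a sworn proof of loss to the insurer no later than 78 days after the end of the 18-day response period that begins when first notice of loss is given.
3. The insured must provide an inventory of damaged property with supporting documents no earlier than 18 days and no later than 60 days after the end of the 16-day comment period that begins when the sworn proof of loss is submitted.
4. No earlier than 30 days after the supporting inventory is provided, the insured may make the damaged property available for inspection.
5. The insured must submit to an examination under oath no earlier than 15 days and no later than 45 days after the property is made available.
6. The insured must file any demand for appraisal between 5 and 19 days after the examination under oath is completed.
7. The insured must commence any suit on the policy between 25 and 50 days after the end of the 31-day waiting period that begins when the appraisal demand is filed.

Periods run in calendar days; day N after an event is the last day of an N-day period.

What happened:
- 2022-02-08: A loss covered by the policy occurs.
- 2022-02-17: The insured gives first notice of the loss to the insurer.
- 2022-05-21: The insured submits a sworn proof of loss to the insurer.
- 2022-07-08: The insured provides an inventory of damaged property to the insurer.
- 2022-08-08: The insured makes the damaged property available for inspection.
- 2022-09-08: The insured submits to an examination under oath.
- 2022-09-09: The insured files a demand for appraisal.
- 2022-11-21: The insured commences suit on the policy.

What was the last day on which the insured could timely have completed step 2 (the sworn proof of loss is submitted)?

2022-05-24

First notice of loss is given on 2022-02-17; the 18-day response period therefore ends 2022-03-07, and step 2 runs from that date. 78 days after 2022-03-07 is 2022-05-24.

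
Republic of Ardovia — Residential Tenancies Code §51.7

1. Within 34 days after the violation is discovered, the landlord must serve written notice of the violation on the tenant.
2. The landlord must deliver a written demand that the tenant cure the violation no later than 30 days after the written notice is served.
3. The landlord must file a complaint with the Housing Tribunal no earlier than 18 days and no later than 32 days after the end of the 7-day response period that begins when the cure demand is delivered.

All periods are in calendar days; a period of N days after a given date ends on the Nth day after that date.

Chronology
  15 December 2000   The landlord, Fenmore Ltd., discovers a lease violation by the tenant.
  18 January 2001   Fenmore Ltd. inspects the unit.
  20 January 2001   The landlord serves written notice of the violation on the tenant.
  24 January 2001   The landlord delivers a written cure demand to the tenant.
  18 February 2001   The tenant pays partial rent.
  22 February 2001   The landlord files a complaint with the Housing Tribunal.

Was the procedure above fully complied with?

Step 1 — counting 34 days from 15 December 2000 (when the violation is discovered) gives a deadline of 18 January 2001; 20 January 2001 misses that deadline by 2 days.

No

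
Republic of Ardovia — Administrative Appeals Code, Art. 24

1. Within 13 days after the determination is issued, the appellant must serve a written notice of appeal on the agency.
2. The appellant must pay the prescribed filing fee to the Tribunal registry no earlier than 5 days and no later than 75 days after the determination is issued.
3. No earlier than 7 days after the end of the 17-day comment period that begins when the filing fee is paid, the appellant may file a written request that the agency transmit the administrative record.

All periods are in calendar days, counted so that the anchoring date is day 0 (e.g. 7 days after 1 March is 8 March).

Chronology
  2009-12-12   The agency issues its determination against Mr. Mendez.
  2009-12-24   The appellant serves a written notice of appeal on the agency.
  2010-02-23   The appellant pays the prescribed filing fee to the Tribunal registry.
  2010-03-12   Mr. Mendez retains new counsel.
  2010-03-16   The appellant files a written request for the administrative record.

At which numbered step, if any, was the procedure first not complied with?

Step 3

(1) due by 2009-12-12 + 13 days = 2009-12-25; completed 2009-12-24, before the deadline.
(2) the permitted window runs from 2009-12-12 + 5 = 2009-12-17 to 2009-12-12 + 75 = 2010-02-25; done 2010-02-23 — within the window.
(3) permitted from 2010-03-12 + 7 days = 2010-03-19 onward; 2010-03-16 is 3 days before the earliest permitted date.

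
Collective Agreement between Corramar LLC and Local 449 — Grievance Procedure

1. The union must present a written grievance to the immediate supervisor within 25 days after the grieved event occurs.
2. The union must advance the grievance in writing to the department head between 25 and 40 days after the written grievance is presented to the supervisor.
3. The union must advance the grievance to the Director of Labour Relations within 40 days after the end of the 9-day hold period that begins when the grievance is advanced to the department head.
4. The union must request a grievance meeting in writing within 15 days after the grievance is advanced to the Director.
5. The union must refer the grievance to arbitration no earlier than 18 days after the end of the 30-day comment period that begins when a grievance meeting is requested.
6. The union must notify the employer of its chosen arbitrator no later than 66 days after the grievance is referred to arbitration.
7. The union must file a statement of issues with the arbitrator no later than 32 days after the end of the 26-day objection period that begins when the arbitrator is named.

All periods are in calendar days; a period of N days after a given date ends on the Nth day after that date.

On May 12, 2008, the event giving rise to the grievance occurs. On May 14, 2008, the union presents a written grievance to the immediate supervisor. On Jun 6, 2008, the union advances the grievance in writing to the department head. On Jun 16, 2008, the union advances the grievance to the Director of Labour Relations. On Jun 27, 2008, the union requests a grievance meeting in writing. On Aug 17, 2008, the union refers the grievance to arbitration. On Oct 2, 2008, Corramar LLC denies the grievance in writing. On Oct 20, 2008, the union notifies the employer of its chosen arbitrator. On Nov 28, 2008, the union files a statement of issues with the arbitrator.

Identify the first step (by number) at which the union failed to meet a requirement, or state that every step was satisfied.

Step 2

Step 1: 25 days after May 12, 2008 (when the grieved event occurs) is Jun 6, 2008; May 14, 2008 is within that limit.
Step 2: the window is 25–40 days after May 14, 2008 (when the written grievance is presented to the supervisor), so Jun 8, 2008 through Jun 23, 2008; done Jun 6, 2008 — 2 days before the window opened.
The procedure was therefore not followed at step 2.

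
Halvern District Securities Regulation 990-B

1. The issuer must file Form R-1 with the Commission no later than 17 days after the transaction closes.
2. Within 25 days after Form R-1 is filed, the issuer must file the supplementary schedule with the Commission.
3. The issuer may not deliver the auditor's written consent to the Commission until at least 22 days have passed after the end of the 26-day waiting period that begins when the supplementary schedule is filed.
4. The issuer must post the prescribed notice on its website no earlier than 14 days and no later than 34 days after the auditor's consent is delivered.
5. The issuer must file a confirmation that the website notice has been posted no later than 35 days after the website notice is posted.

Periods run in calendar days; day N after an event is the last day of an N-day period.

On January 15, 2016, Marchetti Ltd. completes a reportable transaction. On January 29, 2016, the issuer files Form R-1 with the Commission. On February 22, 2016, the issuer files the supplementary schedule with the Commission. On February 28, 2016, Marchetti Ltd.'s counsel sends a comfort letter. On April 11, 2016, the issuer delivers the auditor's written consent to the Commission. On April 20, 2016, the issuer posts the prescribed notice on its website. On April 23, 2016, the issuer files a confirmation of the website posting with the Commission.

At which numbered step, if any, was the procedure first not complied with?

(1) due by January 15, 2016 + 17 days = February 1, 2016; done January 29, 2016 — timely.
(2) due by January 29, 2016 + 25 days = February 23, 2016; done February 22, 2016 — timely.
(3) permitted from March 19, 2016 + 22 days = April 10, 2016 onward; done April 11, 2016 — permitted.
(4) the permitted window runs from April 11, 2016 + 14 = April 25, 2016 to April 11, 2016 + 34 = May 15, 2016; April 20, 2016 is 5 days too early.
That is the first point of non-compliance.

Step 4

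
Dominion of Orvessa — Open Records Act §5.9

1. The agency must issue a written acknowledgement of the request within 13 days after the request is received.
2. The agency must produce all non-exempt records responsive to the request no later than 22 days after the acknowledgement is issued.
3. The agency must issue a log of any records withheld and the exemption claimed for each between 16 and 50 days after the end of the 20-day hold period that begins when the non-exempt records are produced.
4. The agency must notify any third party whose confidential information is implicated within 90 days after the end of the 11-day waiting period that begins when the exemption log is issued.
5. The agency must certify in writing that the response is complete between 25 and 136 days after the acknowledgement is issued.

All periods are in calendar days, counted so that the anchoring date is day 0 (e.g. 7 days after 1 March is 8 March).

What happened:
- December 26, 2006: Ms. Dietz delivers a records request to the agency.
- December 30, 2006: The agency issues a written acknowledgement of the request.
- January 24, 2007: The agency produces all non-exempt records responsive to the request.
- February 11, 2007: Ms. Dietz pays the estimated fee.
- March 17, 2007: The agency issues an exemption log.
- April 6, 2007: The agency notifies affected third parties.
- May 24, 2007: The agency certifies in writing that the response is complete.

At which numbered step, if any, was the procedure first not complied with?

Step 2

Step 1 — counting 13 days from December 26, 2006 (when the request is received) gives a deadline of January 8, 2007; done December 30, 2006 — timely.
Step 2 — counting 22 days from December 30, 2006 (when the acknowledgement is issued) gives a deadline of January 21, 2007; January 24, 2007 misses that deadline by 3 days.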